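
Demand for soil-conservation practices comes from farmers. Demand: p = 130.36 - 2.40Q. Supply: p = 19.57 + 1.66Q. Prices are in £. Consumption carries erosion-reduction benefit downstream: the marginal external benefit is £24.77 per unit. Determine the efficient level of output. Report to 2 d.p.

Social marginal benefit = demand + MEB = 155.13 - 2.40Q.
Set SMB = MC: 155.13 - 2.40Q = 19.57 + 1.66Q → Q* = 33.3892.

Q* = 33.39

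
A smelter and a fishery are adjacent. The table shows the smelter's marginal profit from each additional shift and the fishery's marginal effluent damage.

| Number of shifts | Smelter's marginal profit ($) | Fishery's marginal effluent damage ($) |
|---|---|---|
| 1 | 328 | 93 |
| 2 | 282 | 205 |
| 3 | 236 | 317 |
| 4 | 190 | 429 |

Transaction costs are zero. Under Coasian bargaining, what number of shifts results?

Bargaining reaches the level where marginal profit last exceeds marginal effluent damage.
That holds through level 2 (282 ≥ 205) but not at 3 (236 < 317).

2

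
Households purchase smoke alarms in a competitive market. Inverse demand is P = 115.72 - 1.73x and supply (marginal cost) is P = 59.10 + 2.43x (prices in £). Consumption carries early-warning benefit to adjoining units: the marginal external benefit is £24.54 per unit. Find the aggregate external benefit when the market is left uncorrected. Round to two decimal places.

£334.00

Market equilibrium (private): 59.10 + 2.43x = 115.72 - 1.73x → x_m = 13.6106.
Total external benefit = MEB × x_m = 24.54 × 13.6106 = 334.0041.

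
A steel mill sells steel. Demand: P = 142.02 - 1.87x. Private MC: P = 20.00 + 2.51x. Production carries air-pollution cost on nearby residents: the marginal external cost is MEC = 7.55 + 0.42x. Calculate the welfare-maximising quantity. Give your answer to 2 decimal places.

Social marginal cost = private MC + MEC = 27.55 + 2.93x.
Set SMC = demand: 27.55 + 2.93x = 142.02 - 1.87x → x* = 23.8479.

x* = 23.85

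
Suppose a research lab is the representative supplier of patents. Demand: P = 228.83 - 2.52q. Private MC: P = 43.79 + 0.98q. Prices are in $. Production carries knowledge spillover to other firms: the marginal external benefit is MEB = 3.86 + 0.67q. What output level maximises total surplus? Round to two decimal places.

q* = 66.75

Social marginal cost = private MC − MEB = 39.93 + 0.31q.
Set SMC = demand: 39.93 + 0.31q = 228.83 - 2.52q → q* = 66.7491.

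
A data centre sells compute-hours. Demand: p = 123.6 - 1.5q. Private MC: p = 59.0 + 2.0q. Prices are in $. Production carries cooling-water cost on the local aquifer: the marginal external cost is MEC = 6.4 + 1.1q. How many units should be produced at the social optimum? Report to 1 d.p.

q* = 12.7

Social marginal cost = private MC + MEC = 65.4 + 3.1q.
Set SMC = demand: 65.4 + 3.1q = 123.6 - 1.5q → q* = 12.6522.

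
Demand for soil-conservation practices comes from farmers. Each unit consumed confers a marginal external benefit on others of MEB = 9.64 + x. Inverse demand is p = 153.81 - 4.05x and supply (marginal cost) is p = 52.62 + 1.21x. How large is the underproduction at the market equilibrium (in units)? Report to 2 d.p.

6.78 units

Market equilibrium (private): 52.62 + 1.21x = 153.81 - 4.05x → x_m = 19.2376.
Social marginal benefit = demand + MEB = 163.45 - 3.05x.
Set SMB = MC: 163.45 - 3.05x = 52.62 + 1.21x → x* = 26.0164.
Gap = |19.2376 − 26.0164| = 6.7788.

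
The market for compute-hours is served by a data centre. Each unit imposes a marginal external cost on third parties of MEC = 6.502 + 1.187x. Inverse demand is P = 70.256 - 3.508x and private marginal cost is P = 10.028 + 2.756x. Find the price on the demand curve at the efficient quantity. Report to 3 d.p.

Social marginal cost = private MC + MEC = 16.530 + 3.943x.
Set SMC = demand: 16.530 + 3.943x = 70.256 - 3.508x → x* = 7.2106.
Consumer price on the demand curve at x*: 70.256 − 3.508×7.2106 = 44.9612.

P = 44.961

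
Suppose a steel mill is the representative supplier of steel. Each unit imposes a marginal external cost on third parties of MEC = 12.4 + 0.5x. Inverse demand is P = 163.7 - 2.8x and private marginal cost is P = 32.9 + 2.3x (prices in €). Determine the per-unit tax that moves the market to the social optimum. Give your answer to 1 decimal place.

tax = €23.0 per unit

Social marginal cost = private MC + MEC = 45.3 + 2.8x.
Set SMC = demand: 45.3 + 2.8x = 163.7 - 2.8x → x* = 21.1429.
The Pigouvian tax equals MEC at x*: 12.4 + 0.5×21.1429 = 22.9715.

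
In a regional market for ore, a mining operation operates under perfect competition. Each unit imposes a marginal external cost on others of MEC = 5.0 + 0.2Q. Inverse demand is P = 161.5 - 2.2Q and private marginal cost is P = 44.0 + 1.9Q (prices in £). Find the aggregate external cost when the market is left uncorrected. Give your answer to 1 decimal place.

Market equilibrium (private): 44.0 + 1.9Q = 161.5 - 2.2Q → Q_m = 28.6585.
Total external cost = ∫₀^{Q_m} (5.0 + 0.2Q) dQ = 5.0×28.6585 + ½×0.2×28.6585² = 225.4235.

£225.4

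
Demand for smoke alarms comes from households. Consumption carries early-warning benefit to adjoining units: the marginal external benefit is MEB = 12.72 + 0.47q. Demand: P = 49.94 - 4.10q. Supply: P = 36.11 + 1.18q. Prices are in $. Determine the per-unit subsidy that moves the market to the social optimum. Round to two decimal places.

subsidy = $15.31 per unit

Social marginal benefit = demand + MEB = 62.66 - 3.63q.
Set SMB = MC: 62.66 - 3.63q = 36.11 + 1.18q → q* = 5.5198.
The Pigouvian subsidy equals MEB at q*: 12.72 + 0.47×5.5198 = 15.3143.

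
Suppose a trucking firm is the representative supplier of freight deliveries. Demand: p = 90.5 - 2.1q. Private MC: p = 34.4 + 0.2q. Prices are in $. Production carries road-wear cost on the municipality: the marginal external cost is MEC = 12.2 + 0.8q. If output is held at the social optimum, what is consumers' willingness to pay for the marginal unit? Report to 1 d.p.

Social marginal cost = private MC + MEC = 46.6 + q.
Set SMC = demand: 46.6 + q = 90.5 - 2.1q → q* = 14.1613.
Consumer price on the demand curve at q*: 90.5 − 2.1×14.1613 = 60.7613.

P = $60.8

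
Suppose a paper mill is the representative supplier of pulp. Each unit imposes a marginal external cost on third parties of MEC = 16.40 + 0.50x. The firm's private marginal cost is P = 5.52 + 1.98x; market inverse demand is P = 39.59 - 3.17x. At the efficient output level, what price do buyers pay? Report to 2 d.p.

Social marginal cost = private MC + MEC = 21.92 + 2.48x.
Set SMC = demand: 21.92 + 2.48x = 39.59 - 3.17x → x* = 3.1274.
Consumer price on the demand curve at x*: 39.59 − 3.17×3.1274 = 29.6761.

P = 29.68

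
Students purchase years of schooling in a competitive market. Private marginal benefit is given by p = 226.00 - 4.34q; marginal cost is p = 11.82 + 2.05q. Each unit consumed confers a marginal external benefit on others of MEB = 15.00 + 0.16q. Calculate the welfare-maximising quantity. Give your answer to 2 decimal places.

q* = 36.79

Social marginal benefit = demand + MEB = 241.00 - 4.18q.
Set SMB = MC: 241.00 - 4.18q = 11.82 + 2.05q → q* = 36.7865.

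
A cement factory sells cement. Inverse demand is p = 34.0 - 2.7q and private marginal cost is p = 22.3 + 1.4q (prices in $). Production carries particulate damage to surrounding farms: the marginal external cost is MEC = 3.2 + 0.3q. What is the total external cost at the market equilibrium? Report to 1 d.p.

$10.4

Market equilibrium (private): 22.3 + 1.4q = 34.0 - 2.7q → q_m = 2.8537.
Total external cost = ∫₀^{q_m} (3.2 + 0.3q) dq = 3.2×2.8537 + ½×0.3×2.8537² = 10.3534.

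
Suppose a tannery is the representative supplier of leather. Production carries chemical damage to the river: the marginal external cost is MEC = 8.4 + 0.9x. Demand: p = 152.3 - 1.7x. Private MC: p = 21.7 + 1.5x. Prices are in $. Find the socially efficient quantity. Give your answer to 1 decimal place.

Social marginal cost = private MC + MEC = 30.1 + 2.4x.
Set SMC = demand: 30.1 + 2.4x = 152.3 - 1.7x → x* = 29.8049.

x* = 29.8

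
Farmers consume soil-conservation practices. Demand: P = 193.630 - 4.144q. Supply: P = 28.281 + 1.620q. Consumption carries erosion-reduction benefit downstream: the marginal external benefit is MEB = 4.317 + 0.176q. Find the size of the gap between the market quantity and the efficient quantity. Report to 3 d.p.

Market equilibrium (private): 28.281 + 1.620q = 193.630 - 4.144q → q_m = 28.6865.
Social marginal benefit = demand + MEB = 197.947 - 3.968q.
Set SMB = MC: 197.947 - 3.968q = 28.281 + 1.620q → q* = 30.3626.
Gap = |28.6865 − 30.3626| = 1.6761.

1.676 units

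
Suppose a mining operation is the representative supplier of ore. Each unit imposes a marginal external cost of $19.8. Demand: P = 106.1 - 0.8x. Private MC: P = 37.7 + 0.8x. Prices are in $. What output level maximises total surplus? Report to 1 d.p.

Social marginal cost = private MC + MEC = 57.5 + 0.8x.
Set SMC = demand: 57.5 + 0.8x = 106.1 - 0.8x → x* = 30.3750.

x* = 30.4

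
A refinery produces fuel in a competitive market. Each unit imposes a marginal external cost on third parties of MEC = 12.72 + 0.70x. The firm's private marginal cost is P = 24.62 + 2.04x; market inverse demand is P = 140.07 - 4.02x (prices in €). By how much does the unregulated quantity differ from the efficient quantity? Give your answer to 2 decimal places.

Market equilibrium (private): 24.62 + 2.04x = 140.07 - 4.02x → x_m = 19.0512.
Social marginal cost = private MC + MEC = 37.34 + 2.74x.
Set SMC = demand: 37.34 + 2.74x = 140.07 - 4.02x → x* = 15.1967.
Gap = |19.0512 − 15.1967| = 3.8545.

3.85 units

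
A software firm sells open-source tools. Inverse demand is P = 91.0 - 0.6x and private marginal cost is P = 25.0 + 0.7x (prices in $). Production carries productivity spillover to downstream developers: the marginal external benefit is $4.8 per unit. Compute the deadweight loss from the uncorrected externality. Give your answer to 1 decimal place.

Market equilibrium (private): 25.0 + 0.7x = 91.0 - 0.6x → x_m = 50.7692.
Social marginal cost = private MC − MEB = 20.2 + 0.7x.
Set SMC = demand: 20.2 + 0.7x = 91.0 - 0.6x → x* = 54.4615.
The welfare-loss triangle has base |x_m − x*| and height MEB(x_m) (the vertical gap between SMC and demand is zero at x* and MEB at x_m).
DWL = ½ × 3.6923 × 4.8000 = 8.8615.

DWL = $8.9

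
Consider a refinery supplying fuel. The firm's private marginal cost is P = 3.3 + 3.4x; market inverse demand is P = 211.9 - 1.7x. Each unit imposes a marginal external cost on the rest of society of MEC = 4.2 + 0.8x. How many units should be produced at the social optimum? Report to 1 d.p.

Social marginal cost = private MC + MEC = 7.5 + 4.2x.
Set SMC = demand: 7.5 + 4.2x = 211.9 - 1.7x → x* = 34.6441.

x* = 34.6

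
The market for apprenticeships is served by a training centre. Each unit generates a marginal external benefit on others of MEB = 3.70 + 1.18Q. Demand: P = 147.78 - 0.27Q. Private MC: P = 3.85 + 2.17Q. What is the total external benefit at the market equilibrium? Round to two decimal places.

2271.19

Market equilibrium (private): 3.85 + 2.17Q = 147.78 - 0.27Q → Q_m = 58.9877.
Total external benefit = ∫₀^{Q_m} (3.70 + 1.18Q) dQ = 3.70×58.9877 + ½×1.18×58.9877² = 2271.1883.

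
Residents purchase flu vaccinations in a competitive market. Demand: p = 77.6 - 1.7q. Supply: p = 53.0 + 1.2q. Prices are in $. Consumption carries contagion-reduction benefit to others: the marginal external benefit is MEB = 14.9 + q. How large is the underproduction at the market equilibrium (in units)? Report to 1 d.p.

Market equilibrium (private): 53.0 + 1.2q = 77.6 - 1.7q → q_m = 8.4828.
Social marginal benefit = demand + MEB = 92.5 - 0.7q.
Set SMB = MC: 92.5 - 0.7q = 53.0 + 1.2q → q* = 20.7895.
Gap = |8.4828 − 20.7895| = 12.3067.

12.3 units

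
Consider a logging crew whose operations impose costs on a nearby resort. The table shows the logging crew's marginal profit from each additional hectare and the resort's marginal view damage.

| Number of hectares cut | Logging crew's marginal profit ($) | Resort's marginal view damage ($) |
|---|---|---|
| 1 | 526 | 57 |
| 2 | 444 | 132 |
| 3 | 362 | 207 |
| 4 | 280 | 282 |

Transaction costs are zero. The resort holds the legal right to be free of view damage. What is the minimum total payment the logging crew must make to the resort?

$396

Efficient level: marginal profit ≥ marginal view damage through level 3, so k* = 3.
With the resort holding the right, the logging crew must at least compensate total damage at k*: 57 + 132 + 207 = 396.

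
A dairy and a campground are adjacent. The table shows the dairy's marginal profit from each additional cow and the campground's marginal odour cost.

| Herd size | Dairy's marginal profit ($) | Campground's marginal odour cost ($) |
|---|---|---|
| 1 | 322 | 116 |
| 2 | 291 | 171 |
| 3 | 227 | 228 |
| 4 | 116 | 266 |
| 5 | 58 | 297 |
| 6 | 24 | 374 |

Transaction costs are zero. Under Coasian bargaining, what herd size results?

Bargaining reaches the level where marginal profit last exceeds marginal odour cost.
That holds through level 2 (291 ≥ 171) but not at 3 (227 < 228).

2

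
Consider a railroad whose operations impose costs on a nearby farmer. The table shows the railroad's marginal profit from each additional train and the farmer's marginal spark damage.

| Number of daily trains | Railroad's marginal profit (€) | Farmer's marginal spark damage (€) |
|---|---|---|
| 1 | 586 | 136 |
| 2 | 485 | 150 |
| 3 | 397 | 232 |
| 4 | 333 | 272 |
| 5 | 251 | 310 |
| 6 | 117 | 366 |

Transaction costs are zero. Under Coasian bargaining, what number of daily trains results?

Bargaining reaches the level where marginal profit last exceeds marginal spark damage.
That holds through level 4 (333 ≥ 272) but not at 5 (251 < 310).

4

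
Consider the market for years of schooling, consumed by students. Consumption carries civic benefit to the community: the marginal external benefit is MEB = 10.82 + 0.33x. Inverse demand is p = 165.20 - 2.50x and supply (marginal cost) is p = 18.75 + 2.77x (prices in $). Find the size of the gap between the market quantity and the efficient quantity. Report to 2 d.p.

Market equilibrium (private): 18.75 + 2.77x = 165.20 - 2.50x → x_m = 27.7894.
Social marginal benefit = demand + MEB = 176.02 - 2.17x.
Set SMB = MC: 176.02 - 2.17x = 18.75 + 2.77x → x* = 31.8360.
Gap = |27.7894 − 31.8360| = 4.0466.

4.05 units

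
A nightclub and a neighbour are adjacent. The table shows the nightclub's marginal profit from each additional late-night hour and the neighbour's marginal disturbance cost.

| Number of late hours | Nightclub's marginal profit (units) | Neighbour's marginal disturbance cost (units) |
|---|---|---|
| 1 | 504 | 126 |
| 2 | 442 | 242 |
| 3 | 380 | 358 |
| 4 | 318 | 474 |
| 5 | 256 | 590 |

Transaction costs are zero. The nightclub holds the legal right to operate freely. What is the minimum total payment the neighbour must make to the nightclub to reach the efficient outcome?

574

Left alone the nightclub would choose level 5 (marginal profit stays positive).
Efficient level: k* = 3 (marginal profit ≥ marginal disturbance cost through 3).
The neighbour must at least cover the nightclub's forgone profit from cutting 5→3: 318 + 256 = 574.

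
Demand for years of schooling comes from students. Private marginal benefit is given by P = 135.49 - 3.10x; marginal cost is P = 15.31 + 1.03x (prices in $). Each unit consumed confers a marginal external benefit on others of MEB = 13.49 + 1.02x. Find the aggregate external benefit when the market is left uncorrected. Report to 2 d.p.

Market equilibrium (private): 15.31 + 1.03x = 135.49 - 3.10x → x_m = 29.0993.
Total external benefit = ∫₀^{x_m} (13.49 + 1.02x) dx = 13.49×29.0993 + ½×1.02×29.0993² = 824.4019.

$824.40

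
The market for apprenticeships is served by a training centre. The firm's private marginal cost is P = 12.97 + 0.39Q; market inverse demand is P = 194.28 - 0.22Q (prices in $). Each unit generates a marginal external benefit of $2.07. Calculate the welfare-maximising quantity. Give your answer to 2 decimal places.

Social marginal cost = private MC − MEB = 10.90 + 0.39Q.
Set SMC = demand: 10.90 + 0.39Q = 194.28 - 0.22Q → Q* = 300.6230.

Q* = 300.62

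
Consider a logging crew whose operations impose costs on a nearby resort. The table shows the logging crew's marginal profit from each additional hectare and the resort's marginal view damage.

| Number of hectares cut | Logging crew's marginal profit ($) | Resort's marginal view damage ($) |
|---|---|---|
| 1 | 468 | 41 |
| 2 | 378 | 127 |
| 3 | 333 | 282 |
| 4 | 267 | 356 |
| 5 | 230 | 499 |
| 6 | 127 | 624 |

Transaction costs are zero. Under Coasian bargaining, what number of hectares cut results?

3

Bargaining reaches the level where marginal profit last exceeds marginal view damage.
That holds through level 3 (333 ≥ 282) but not at 4 (267 < 356).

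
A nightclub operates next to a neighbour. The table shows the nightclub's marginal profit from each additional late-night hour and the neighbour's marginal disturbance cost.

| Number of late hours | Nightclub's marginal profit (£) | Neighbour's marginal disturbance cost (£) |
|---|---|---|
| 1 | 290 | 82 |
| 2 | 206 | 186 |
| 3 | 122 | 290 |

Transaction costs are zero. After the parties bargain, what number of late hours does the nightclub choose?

Bargaining reaches the level where marginal profit last exceeds marginal disturbance cost.
That holds through level 2 (206 ≥ 186) but not at 3 (122 < 290).

2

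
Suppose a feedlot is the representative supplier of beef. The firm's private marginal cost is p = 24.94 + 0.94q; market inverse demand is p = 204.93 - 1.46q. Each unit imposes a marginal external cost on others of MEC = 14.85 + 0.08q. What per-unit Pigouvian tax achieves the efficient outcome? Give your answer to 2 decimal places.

tax = 20.18 per unit

Social marginal cost = private MC + MEC = 39.79 + 1.02q.
Set SMC = demand: 39.79 + 1.02q = 204.93 - 1.46q → q* = 66.5887.
The Pigouvian tax equals MEC at q*: 14.85 + 0.08×66.5887 = 20.1771.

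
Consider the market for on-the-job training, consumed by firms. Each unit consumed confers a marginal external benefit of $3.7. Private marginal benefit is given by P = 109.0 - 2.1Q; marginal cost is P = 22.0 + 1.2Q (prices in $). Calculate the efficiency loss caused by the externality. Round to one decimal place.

DWL = $2.1

Market equilibrium (private): 22.0 + 1.2Q = 109.0 - 2.1Q → Q_m = 26.3636.
Social marginal benefit = demand + MEB = 112.7 - 2.1Q.
Set SMB = MC: 112.7 - 2.1Q = 22.0 + 1.2Q → Q* = 27.4848.
Height of the DWL triangle at Q_m is SMB(Q_m) − MC(Q_m) = MEB(Q_m) = 3.7000.
DWL = ½ × 1.1212 × 3.7000 = 2.0742.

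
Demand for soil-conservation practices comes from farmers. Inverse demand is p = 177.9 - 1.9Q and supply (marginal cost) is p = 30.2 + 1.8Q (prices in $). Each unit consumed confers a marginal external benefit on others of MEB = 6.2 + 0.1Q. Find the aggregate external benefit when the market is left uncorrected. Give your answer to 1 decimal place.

Market equilibrium (private): 30.2 + 1.8Q = 177.9 - 1.9Q → Q_m = 39.9189.
Total external benefit = ∫₀^{Q_m} (6.2 + 0.1Q) dQ = 6.2×39.9189 + ½×0.1×39.9189² = 327.1731.

$327.2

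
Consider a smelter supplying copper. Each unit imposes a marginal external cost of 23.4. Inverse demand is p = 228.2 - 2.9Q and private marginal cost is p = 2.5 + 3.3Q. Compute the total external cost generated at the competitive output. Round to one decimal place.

Market equilibrium (private): 2.5 + 3.3Q = 228.2 - 2.9Q → Q_m = 36.4032.
Total external cost = MEC × Q_m = 23.4 × 36.4032 = 851.8349.

851.8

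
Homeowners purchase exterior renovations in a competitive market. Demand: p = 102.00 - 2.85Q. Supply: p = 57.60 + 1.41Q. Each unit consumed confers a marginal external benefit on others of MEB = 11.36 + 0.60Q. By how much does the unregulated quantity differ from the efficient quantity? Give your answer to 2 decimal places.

4.81 units

Market equilibrium (private): 57.60 + 1.41Q = 102.00 - 2.85Q → Q_m = 10.4225.
Social marginal benefit = demand + MEB = 113.36 - 2.25Q.
Set SMB = MC: 113.36 - 2.25Q = 57.60 + 1.41Q → Q* = 15.2350.
Gap = |10.4225 − 15.2350| = 4.8125.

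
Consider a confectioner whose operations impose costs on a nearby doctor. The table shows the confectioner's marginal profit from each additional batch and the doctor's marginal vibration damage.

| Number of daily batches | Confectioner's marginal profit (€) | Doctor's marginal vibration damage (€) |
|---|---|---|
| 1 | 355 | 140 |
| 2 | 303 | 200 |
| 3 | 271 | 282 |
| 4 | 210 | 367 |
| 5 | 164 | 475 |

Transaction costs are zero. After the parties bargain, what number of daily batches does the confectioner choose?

Bargaining reaches the level where marginal profit last exceeds marginal vibration damage.
That holds through level 2 (303 ≥ 200) but not at 3 (271 < 282).

2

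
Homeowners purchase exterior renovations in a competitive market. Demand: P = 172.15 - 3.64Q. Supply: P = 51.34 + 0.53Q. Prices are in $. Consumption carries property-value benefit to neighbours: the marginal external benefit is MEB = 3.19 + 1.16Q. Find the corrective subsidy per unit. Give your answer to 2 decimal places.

Social marginal benefit = demand + MEB = 175.34 - 2.48Q.
Set SMB = MC: 175.34 - 2.48Q = 51.34 + 0.53Q → Q* = 41.1960.
The Pigouvian subsidy equals MEB at Q*: 3.19 + 1.16×41.1960 = 50.9774.

subsidy = $50.98 per unit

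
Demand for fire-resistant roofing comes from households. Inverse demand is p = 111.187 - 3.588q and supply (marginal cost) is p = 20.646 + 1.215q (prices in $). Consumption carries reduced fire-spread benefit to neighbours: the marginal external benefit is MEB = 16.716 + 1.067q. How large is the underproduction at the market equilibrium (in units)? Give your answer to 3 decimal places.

9.858 units

Market equilibrium (private): 20.646 + 1.215q = 111.187 - 3.588q → q_m = 18.8509.
Social marginal benefit = demand + MEB = 127.903 - 2.521q.
Set SMB = MC: 127.903 - 2.521q = 20.646 + 1.215q → q* = 28.7090.
Gap = |18.8509 − 28.7090| = 9.8581.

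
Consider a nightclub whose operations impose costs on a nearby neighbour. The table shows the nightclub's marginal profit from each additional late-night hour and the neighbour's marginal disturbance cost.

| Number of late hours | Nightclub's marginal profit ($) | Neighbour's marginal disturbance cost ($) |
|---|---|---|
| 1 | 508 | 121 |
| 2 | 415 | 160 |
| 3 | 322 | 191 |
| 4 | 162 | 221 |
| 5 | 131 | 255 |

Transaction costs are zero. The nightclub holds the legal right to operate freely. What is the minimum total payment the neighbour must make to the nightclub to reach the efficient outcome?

Left alone the nightclub would choose level 5 (marginal profit stays positive).
Efficient level: k* = 3 (marginal profit ≥ marginal disturbance cost through 3).
The neighbour must at least cover the nightclub's forgone profit from cutting 5→3: 162 + 131 = 293.

$293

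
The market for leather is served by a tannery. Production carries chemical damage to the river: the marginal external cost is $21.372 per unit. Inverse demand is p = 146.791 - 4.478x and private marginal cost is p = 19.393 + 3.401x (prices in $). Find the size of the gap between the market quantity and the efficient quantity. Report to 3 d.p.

2.713 units

Market equilibrium (private): 19.393 + 3.401x = 146.791 - 4.478x → x_m = 16.1693.
Social marginal cost = private MC + MEC = 40.765 + 3.401x.
Set SMC = demand: 40.765 + 3.401x = 146.791 - 4.478x → x* = 13.4568.
Gap = |16.1693 − 13.4568| = 2.7125.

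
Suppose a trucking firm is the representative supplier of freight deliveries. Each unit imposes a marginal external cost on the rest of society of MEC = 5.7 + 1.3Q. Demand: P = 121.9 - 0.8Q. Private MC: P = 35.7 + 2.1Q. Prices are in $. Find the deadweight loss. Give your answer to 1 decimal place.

Market equilibrium (private): 35.7 + 2.1Q = 121.9 - 0.8Q → Q_m = 29.7241.
Social marginal cost = private MC + MEC = 41.4 + 3.4Q.
Set SMC = demand: 41.4 + 3.4Q = 121.9 - 0.8Q → Q* = 19.1667.
The welfare-loss triangle has base |Q_m − Q*| and height MEC(Q_m) (the vertical gap between SMC and demand is zero at Q* and MEC at Q_m).
DWL = ½ × 10.5574 × 44.3414 = 234.0649.

DWL = $234.1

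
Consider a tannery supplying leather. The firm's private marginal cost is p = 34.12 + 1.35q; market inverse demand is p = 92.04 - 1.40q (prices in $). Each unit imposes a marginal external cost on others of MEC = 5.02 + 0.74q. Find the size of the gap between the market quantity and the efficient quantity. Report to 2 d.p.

5.90 units

Market equilibrium (private): 34.12 + 1.35q = 92.04 - 1.40q → q_m = 21.0618.
Social marginal cost = private MC + MEC = 39.14 + 2.09q.
Set SMC = demand: 39.14 + 2.09q = 92.04 - 1.40q → q* = 15.1576.
Gap = |21.0618 − 15.1576| = 5.9042.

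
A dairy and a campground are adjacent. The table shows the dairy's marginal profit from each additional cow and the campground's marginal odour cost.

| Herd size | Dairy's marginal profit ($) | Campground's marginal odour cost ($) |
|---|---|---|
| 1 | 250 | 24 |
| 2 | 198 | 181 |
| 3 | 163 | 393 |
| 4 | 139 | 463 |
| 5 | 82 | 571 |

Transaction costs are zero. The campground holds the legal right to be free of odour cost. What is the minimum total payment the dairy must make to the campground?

Efficient level: marginal profit ≥ marginal odour cost through level 2, so k* = 2.
With the campground holding the right, the dairy must at least compensate total damage at k*: 24 + 181 = 205.

$205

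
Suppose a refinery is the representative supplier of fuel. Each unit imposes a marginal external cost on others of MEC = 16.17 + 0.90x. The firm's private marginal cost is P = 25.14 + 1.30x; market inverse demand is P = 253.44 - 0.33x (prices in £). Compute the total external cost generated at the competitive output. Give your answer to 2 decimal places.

Market equilibrium (private): 25.14 + 1.30x = 253.44 - 0.33x → x_m = 140.0613.
Total external cost = ∫₀^{x_m} (16.17 + 0.90x) dx = 16.17×140.0613 + ½×0.90×140.0613² = 11092.5167.

£11092.52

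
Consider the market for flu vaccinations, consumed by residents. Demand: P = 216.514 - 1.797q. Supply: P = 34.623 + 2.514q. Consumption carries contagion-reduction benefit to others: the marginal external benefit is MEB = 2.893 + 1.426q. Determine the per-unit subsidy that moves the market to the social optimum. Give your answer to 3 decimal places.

Social marginal benefit = demand + MEB = 219.407 - 0.371q.
Set SMB = MC: 219.407 - 0.371q = 34.623 + 2.514q → q* = 64.0499.
The Pigouvian subsidy equals MEB at q*: 2.893 + 1.426×64.0499 = 94.2282.

subsidy = 94.228 per unit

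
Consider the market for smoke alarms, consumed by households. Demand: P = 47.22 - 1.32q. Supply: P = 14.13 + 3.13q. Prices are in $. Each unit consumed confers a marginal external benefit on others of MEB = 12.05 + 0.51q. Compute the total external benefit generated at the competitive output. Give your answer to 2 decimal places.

Market equilibrium (private): 14.13 + 3.13q = 47.22 - 1.32q → q_m = 7.4360.
Total external benefit = ∫₀^{q_m} (12.05 + 0.51q) dq = 12.05×7.4360 + ½×0.51×7.4360² = 103.7038.

$103.70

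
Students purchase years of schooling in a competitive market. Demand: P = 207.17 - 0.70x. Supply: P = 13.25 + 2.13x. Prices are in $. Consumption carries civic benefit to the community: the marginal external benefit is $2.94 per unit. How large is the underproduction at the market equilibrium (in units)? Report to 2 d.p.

1.04 units

Market equilibrium (private): 13.25 + 2.13x = 207.17 - 0.70x → x_m = 68.5230.
Social marginal benefit = demand + MEB = 210.11 - 0.70x.
Set SMB = MC: 210.11 - 0.70x = 13.25 + 2.13x → x* = 69.5618.
Gap = |68.5230 − 69.5618| = 1.0388.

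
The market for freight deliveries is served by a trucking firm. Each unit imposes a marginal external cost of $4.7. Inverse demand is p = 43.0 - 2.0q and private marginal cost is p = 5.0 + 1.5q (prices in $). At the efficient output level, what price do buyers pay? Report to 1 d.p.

Social marginal cost = private MC + MEC = 9.7 + 1.5q.
Set SMC = demand: 9.7 + 1.5q = 43.0 - 2.0q → q* = 9.5143.
Consumer price on the demand curve at q*: 43.0 − 2.0×9.5143 = 23.9714.

P = $24.0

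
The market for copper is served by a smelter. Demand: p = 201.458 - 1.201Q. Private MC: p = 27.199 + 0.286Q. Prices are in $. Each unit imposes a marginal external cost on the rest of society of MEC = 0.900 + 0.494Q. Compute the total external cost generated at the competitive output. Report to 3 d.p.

$3497.545

Market equilibrium (private): 27.199 + 0.286Q = 201.458 - 1.201Q → Q_m = 117.1883.
Total external cost = ∫₀^{Q_m} (0.900 + 0.494Q) dQ = 0.900×117.1883 + ½×0.494×117.1883² = 3497.5446.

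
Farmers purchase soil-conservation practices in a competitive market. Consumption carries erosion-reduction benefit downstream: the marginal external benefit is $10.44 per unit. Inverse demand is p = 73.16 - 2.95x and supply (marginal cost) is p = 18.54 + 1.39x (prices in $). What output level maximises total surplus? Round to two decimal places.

Social marginal benefit = demand + MEB = 83.60 - 2.95x.
Set SMB = MC: 83.60 - 2.95x = 18.54 + 1.39x → x* = 14.9908.

x* = 14.99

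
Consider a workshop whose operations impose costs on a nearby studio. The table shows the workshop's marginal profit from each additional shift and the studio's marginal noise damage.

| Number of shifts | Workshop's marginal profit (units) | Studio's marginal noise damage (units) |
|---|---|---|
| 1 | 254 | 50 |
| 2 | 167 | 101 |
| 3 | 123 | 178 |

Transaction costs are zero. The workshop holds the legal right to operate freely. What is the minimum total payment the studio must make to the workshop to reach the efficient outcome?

123

Left alone the workshop would choose level 3 (marginal profit stays positive).
Efficient level: k* = 2 (marginal profit ≥ marginal noise damage through 2).
The studio must at least cover the workshop's forgone profit from cutting 3→2: 123 = 123.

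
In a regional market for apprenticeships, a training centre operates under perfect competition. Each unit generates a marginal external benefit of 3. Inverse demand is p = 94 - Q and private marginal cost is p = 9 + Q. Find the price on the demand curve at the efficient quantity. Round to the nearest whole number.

Social marginal cost = private MC − MEB = 6 + Q.
Set SMC = demand: 6 + Q = 94 - Q → Q* = 44.0000.
Consumer price on the demand curve at Q*: 94 − 1×44.0000 = 50.0000.

P = 50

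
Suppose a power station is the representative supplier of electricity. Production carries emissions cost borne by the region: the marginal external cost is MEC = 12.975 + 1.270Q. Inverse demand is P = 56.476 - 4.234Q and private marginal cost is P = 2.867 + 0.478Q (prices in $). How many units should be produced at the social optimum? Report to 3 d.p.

Q* = 6.793

Social marginal cost = private MC + MEC = 15.842 + 1.748Q.
Set SMC = demand: 15.842 + 1.748Q = 56.476 - 4.234Q → Q* = 6.7927.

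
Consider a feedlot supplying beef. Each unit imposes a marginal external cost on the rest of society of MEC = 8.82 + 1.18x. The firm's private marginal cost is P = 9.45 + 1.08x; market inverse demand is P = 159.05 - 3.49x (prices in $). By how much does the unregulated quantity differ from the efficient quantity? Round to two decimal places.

Market equilibrium (private): 9.45 + 1.08x = 159.05 - 3.49x → x_m = 32.7352.
Social marginal cost = private MC + MEC = 18.27 + 2.26x.
Set SMC = demand: 18.27 + 2.26x = 159.05 - 3.49x → x* = 24.4835.
Gap = |32.7352 − 24.4835| = 8.2517.

8.25 units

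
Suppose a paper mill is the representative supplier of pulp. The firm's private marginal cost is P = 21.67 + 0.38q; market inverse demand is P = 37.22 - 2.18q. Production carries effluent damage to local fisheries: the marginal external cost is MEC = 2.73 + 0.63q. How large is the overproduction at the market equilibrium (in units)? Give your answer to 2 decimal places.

Market equilibrium (private): 21.67 + 0.38q = 37.22 - 2.18q → q_m = 6.0742.
Social marginal cost = private MC + MEC = 24.40 + 1.01q.
Set SMC = demand: 24.40 + 1.01q = 37.22 - 2.18q → q* = 4.0188.
Gap = |6.0742 − 4.0188| = 2.0554.

2.06 units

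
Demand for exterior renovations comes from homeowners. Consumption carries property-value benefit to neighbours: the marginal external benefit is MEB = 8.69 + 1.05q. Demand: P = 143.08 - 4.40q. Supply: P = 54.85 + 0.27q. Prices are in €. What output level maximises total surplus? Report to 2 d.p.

q* = 26.77

Social marginal benefit = demand + MEB = 151.77 - 3.35q.
Set SMB = MC: 151.77 - 3.35q = 54.85 + 0.27q → q* = 26.7735.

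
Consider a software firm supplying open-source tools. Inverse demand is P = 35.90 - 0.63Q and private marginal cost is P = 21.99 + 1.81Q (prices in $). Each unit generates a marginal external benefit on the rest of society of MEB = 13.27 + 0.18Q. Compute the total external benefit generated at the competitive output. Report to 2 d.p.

Market equilibrium (private): 21.99 + 1.81Q = 35.90 - 0.63Q → Q_m = 5.7008.
Total external benefit = ∫₀^{Q_m} (13.27 + 0.18Q) dQ = 13.27×5.7008 + ½×0.18×5.7008² = 78.5745.

$78.57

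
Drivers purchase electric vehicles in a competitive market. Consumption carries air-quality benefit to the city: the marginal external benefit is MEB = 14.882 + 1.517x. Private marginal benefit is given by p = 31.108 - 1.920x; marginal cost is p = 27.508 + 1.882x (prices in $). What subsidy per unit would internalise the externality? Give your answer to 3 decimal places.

subsidy = $27.152 per unit

Social marginal benefit = demand + MEB = 45.990 - 0.403x.
Set SMB = MC: 45.990 - 0.403x = 27.508 + 1.882x → x* = 8.0884.
The Pigouvian subsidy equals MEB at x*: 14.882 + 1.517×8.0884 = 27.1521.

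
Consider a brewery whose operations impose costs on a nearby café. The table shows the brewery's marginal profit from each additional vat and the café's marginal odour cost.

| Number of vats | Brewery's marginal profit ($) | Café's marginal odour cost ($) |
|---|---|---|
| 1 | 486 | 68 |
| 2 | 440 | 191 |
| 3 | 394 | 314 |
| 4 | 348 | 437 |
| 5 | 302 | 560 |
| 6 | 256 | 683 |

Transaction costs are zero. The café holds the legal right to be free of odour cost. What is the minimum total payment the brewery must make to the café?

$573

Efficient level: marginal profit ≥ marginal odour cost through level 3, so k* = 3.
With the café holding the right, the brewery must at least compensate total damage at k*: 68 + 191 + 314 = 573.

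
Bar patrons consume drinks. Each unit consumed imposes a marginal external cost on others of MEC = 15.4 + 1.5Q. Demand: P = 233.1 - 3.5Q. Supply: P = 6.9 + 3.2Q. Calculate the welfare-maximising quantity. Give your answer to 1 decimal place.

Q* = 25.7

Social marginal benefit = demand − MEC = 217.7 - 5.0Q.
Set SMB = MC: 217.7 - 5.0Q = 6.9 + 3.2Q → Q* = 25.7073.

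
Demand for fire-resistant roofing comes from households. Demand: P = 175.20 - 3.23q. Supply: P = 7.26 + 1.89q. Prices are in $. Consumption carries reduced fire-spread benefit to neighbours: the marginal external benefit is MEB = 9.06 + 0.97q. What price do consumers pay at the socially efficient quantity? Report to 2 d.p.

Social marginal benefit = demand + MEB = 184.26 - 2.26q.
Set SMB = MC: 184.26 - 2.26q = 7.26 + 1.89q → q* = 42.6506.
Consumer price on the demand curve at q*: 175.20 − 3.23×42.6506 = 37.4386.

P = $37.44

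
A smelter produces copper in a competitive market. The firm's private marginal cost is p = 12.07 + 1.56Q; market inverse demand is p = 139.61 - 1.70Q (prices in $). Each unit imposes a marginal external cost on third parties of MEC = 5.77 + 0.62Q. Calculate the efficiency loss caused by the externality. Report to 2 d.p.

DWL = $116.18

Market equilibrium (private): 12.07 + 1.56Q = 139.61 - 1.70Q → Q_m = 39.1227.
Social marginal cost = private MC + MEC = 17.84 + 2.18Q.
Set SMC = demand: 17.84 + 2.18Q = 139.61 - 1.70Q → Q* = 31.3840.
Height of the DWL triangle at Q_m is SMC(Q_m) − demand(Q_m) = MEC(Q_m) = 30.0261.
DWL = ½ × 7.7387 × 30.0261 = 116.1815.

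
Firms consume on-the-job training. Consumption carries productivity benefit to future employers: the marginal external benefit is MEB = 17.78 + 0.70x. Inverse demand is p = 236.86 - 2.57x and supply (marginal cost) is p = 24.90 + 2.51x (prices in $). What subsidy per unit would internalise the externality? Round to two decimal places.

subsidy = $54.50 per unit

Social marginal benefit = demand + MEB = 254.64 - 1.87x.
Set SMB = MC: 254.64 - 1.87x = 24.90 + 2.51x → x* = 52.4521.
The Pigouvian subsidy equals MEB at x*: 17.78 + 0.70×52.4521 = 54.4965.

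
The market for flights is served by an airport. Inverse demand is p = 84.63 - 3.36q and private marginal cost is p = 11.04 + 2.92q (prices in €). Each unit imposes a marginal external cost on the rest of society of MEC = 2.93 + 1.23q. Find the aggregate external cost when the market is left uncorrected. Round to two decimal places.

€118.78

Market equilibrium (private): 11.04 + 2.92q = 84.63 - 3.36q → q_m = 11.7182.
Total external cost = ∫₀^{q_m} (2.93 + 1.23q) dq = 2.93×11.7182 + ½×1.23×11.7182² = 118.7838.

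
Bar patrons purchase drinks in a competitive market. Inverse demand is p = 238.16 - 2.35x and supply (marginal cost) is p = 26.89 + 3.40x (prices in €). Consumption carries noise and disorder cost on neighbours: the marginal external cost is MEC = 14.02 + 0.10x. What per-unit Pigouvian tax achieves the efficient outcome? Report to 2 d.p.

Social marginal benefit = demand − MEC = 224.14 - 2.45x.
Set SMB = MC: 224.14 - 2.45x = 26.89 + 3.40x → x* = 33.7179.
The Pigouvian tax equals MEC at x*: 14.02 + 0.10×33.7179 = 17.3918.

tax = €17.39 per unit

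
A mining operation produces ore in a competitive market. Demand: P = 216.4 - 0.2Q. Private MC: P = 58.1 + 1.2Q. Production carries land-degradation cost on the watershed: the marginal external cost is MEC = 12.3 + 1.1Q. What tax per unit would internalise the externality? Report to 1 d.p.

Social marginal cost = private MC + MEC = 70.4 + 2.3Q.
Set SMC = demand: 70.4 + 2.3Q = 216.4 - 0.2Q → Q* = 58.4000.
The Pigouvian tax equals MEC at Q*: 12.3 + 1.1×58.4000 = 76.5400.

tax = 76.5 per unit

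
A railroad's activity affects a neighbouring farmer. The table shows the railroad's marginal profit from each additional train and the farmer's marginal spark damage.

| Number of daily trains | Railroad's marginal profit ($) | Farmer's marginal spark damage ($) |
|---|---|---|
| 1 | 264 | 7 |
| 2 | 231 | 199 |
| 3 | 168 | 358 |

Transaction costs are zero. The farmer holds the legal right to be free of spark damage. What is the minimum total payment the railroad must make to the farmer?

Efficient level: marginal profit ≥ marginal spark damage through level 2, so k* = 2.
With the farmer holding the right, the railroad must at least compensate total damage at k*: 7 + 199 = 206.

$206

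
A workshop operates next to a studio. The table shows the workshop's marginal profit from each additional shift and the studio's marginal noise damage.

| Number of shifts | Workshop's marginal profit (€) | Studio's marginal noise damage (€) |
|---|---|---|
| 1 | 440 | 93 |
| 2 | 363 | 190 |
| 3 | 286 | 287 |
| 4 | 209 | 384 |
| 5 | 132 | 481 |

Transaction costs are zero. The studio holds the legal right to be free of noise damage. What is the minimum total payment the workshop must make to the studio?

Efficient level: marginal profit ≥ marginal noise damage through level 2, so k* = 2.
With the studio holding the right, the workshop must at least compensate total damage at k*: 93 + 190 = 283.

€283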